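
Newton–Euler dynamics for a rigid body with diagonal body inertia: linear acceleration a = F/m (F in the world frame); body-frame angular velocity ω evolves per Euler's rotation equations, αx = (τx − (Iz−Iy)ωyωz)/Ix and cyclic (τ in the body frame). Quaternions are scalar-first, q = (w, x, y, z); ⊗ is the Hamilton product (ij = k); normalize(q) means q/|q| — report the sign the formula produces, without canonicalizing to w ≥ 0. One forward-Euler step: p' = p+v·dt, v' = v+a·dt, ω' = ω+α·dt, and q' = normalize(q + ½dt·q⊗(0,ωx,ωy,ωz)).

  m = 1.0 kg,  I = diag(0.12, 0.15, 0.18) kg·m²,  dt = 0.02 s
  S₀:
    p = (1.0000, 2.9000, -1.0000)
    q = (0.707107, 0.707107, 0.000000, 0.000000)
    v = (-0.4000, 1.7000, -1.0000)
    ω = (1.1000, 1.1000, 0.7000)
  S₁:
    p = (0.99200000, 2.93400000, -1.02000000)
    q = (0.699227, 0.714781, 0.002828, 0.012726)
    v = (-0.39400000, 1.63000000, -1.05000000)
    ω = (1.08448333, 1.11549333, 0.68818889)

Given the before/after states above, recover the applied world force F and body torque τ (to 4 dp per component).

F = (0.3000, -3.5000, -2.5000)
τ = (-0.0700, 0.0700, -0.0700)

Δv = v₁−v₀ = (0.00600000, -0.07000000, -0.05000000)
F = m·Δv/dt = (0.3000, -3.5000, -2.5000)
rate change Δω = (-0.01551667, 0.01549333, -0.01181111)
precession coupling = (0.0231, -0.0462, 0.0363)
τ = I·(Δω/dt) + ω₀×(Iω₀) = (-0.0700, 0.0700, -0.0700)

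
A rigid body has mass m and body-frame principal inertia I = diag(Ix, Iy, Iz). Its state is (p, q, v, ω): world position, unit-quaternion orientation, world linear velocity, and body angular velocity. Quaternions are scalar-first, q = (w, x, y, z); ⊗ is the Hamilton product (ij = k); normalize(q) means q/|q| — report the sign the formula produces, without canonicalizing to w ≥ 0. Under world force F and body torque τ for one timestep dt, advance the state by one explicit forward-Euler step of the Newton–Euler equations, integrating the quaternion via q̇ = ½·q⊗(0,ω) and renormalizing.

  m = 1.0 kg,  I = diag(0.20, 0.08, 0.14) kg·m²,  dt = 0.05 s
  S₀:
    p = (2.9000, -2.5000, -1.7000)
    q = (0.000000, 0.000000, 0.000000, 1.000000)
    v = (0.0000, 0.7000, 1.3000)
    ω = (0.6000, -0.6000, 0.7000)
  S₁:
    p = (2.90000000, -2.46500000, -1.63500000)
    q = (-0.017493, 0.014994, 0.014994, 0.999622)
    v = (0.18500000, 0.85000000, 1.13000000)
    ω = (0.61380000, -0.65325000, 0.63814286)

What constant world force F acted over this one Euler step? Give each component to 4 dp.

v₁ − v₀ = (0.18500000, 0.15000000, -0.17000000)
applied force F = (3.7000, 3.0000, -3.4000)

F = (3.7000, 3.0000, -3.4000)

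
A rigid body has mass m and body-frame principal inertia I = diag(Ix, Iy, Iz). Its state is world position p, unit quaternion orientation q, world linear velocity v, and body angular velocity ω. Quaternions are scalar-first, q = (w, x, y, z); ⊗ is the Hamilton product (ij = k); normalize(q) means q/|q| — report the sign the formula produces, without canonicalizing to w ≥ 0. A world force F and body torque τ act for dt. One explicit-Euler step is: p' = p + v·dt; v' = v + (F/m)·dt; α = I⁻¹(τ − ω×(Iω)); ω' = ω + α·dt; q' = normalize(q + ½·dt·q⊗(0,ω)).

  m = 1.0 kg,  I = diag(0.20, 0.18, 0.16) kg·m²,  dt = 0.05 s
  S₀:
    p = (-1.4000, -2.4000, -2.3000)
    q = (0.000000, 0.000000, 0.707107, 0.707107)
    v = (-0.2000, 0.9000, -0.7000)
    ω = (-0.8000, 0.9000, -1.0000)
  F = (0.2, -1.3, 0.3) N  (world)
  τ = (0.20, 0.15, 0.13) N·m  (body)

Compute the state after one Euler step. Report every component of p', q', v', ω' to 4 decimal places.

p' = (-1.4100, -2.3550, -2.3350)
q' = (0.0018, -0.0336, 0.6924, 0.7207)
v' = (-0.1900, 0.8350, -0.6850)
ω' = (-0.7545, 0.9328, -0.9639)

gyro term ω×Iω = (0.0180, 0.0320, 0.0144)
(τ − ω×Iω)/I = (0.9100, 0.6556, 0.7225)
new body rate ω' = (-0.7545, 0.9328, -0.9639)
Hamilton product q⊗(0,ω) = (0.0707107, -1.3435033, -0.5656856, 0.5656856)
q + ½dt·q⊗(0,ω), renormalized = (0.0018, -0.0336, 0.6924, 0.7207)
linear accel F/m = (0.2000, -1.3000, 0.3000)
p' = p + v·dt = (-1.4100, -2.3550, -2.3350)
new velocity v' = (-0.1900, 0.8350, -0.6850)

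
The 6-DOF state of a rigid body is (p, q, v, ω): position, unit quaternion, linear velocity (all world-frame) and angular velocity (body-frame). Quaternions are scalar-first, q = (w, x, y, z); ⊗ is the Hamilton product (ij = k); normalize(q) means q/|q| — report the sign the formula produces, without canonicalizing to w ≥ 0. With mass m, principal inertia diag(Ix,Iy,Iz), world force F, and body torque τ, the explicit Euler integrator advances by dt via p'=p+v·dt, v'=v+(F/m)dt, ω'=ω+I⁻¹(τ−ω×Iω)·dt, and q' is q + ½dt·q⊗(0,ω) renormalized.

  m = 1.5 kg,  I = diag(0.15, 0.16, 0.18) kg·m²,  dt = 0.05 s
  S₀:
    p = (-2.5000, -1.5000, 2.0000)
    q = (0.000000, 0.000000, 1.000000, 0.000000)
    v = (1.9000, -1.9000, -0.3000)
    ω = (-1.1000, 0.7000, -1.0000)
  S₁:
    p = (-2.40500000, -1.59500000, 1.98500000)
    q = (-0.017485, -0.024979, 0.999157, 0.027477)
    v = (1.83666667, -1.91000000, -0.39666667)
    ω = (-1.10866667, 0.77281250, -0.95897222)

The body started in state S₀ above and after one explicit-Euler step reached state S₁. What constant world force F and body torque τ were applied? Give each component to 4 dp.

F = (-1.9000, -0.3000, -2.9000)
τ = (-0.0400, 0.2000, 0.1400)

Δω = ω₁−ω₀ = (-0.00866667, 0.07281250, 0.04102778)
gyro term ω₀×Iω₀ = (-0.0140, -0.0330, -0.0077)
τ = I·(Δω/dt) + ω₀×(Iω₀) = (-0.0400, 0.2000, 0.1400)
velocity change Δv = (-0.06333333, -0.01000000, -0.09666667)
F = m·Δv/dt = (-1.9000, -0.3000, -2.9000)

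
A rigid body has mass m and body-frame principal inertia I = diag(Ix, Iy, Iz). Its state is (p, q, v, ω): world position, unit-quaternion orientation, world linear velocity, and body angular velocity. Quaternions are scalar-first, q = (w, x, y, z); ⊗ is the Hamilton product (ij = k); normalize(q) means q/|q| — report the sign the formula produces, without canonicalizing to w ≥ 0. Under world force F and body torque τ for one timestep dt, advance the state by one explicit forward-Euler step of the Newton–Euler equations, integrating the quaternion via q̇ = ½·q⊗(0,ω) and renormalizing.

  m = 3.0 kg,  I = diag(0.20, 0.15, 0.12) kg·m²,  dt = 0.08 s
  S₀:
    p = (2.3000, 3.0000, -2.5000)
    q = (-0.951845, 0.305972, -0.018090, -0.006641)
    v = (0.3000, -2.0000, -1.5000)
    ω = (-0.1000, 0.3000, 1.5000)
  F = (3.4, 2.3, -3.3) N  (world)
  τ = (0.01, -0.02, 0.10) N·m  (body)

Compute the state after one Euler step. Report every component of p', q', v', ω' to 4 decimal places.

precession coupling ω×(Iω) = (-0.0135, -0.0120, 0.0015)
α = I⁻¹(τ − ω×Iω) = (0.1175, -0.0533, 0.8208)
new body rate ω' = (-0.0906, 0.2957, 1.5657)
q⊗(0,ω) = (0.0459857, 0.0700418, -0.7438474, -1.3377849)
updated quaternion q' = (-0.9482, 0.3082, -0.0478, -0.0600)
a = (1.1333, 0.7667, -1.1000)
p + v·dt = (2.3240, 2.8400, -2.6200)
v' = v + a·dt = (0.3907, -1.9387, -1.5880)

p' = (2.3240, 2.8400, -2.6200)
q' = (-0.9482, 0.3082, -0.0478, -0.0600)
v' = (0.3907, -1.9387, -1.5880)
ω' = (-0.0906, 0.2957, 1.5657)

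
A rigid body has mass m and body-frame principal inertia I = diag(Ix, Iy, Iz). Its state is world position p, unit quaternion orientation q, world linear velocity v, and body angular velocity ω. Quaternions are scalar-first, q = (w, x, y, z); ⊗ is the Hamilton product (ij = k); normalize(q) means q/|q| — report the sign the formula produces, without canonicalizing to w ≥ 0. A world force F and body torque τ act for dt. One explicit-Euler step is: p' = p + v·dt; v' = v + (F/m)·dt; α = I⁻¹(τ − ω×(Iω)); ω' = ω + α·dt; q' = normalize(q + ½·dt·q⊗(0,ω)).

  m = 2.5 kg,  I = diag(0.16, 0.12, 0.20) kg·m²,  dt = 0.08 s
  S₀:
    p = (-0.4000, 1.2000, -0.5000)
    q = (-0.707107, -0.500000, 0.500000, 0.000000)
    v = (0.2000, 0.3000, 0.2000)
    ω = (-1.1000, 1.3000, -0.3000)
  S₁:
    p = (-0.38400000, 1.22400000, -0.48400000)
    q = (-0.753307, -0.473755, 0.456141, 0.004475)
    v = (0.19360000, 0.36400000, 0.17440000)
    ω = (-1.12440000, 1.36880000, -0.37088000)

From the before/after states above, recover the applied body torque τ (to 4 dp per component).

ω₁ − ω₀ = (-0.02440000, 0.06880000, -0.07088000)
ω₀×(Iω₀) = (-0.0312, -0.0132, 0.0572)
applied torque τ = (-0.0800, 0.0900, -0.1200)

τ = (-0.0800, 0.0900, -0.1200)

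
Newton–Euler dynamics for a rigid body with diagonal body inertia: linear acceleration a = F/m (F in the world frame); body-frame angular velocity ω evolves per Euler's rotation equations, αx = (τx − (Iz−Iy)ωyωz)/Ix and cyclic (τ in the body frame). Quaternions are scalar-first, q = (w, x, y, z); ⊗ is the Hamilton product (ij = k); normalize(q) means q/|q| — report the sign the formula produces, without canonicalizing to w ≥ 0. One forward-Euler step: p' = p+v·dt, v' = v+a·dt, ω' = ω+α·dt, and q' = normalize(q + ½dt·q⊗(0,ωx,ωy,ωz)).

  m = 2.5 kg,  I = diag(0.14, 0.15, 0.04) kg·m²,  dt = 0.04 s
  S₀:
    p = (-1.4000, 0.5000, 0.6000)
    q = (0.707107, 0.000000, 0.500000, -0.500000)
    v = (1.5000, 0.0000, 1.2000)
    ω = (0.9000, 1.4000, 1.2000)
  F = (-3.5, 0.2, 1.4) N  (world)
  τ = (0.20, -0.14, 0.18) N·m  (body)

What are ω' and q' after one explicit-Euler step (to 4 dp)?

gyro term ω×Iω = (-0.1848, 0.1080, 0.0126)
α = I⁻¹(τ − ω×Iω) = (2.7486, -1.6533, 4.1850)
ω + α·dt = (1.0099, 1.3339, 1.3674)
2q̇ = q⊗(0,ω) = (-0.1000000, 1.9363963, 0.5399498, 0.3985284)
updated quaternion q' = (0.7045, 0.0387, 0.5104, -0.4916)

ω' = (1.0099, 1.3339, 1.3674)
q' = (0.7045, 0.0387, 0.5104, -0.4916)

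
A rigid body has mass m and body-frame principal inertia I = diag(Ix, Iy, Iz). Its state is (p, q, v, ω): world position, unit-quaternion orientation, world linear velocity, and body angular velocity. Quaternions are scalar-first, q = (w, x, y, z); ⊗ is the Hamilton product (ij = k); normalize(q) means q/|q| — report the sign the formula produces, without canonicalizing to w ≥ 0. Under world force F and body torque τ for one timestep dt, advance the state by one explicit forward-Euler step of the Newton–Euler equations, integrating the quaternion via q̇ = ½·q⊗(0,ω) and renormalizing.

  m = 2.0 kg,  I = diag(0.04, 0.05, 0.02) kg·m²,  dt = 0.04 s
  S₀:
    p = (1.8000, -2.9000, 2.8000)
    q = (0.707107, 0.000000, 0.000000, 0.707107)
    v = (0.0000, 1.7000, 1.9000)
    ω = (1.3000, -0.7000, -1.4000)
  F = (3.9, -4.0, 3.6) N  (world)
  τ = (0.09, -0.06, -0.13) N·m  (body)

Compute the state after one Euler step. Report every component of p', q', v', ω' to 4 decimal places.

linear accel F/m = (1.9500, -2.0000, 1.8000)
p' = p + v·dt = (1.8000, -2.8320, 2.8760)
new velocity v' = (0.0780, 1.6200, 1.9720)
ω×(Iω) gyroscopic = (-0.0294, -0.0364, -0.0091)
angular accel α = (2.9850, -0.4720, -6.0450)
ω' = ω + α·dt = (1.4194, -0.7189, -1.6418)
q⊗(0,ω) = (0.9899498, 1.4142140, 0.4242642, -0.9899498)
updated quaternion q' = (0.7263, 0.0283, 0.0085, 0.6867)

p' = (1.8000, -2.8320, 2.8760)
q' = (0.7263, 0.0283, 0.0085, 0.6867)
v' = (0.0780, 1.6200, 1.9720)
ω' = (1.4194, -0.7189, -1.6418)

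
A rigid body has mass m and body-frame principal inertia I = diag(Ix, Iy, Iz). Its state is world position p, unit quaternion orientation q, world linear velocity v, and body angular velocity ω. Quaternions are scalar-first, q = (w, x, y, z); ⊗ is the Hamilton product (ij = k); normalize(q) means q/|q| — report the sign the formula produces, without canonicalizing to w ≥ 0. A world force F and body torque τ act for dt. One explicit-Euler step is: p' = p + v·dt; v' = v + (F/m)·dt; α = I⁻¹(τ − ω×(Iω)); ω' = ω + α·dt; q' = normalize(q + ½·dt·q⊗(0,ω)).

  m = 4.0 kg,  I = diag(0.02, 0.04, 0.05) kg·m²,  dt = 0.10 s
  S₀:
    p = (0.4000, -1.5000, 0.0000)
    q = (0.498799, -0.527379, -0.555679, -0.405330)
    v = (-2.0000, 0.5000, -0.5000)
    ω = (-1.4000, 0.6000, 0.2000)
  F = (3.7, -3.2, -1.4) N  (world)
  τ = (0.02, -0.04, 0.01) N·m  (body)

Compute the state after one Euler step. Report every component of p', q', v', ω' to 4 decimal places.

ω×(Iω) gyroscopic = (0.0012, 0.0084, -0.0168)
angular accel α = (0.9400, -1.2100, 0.5360)
ω' = ω + α·dt = (-1.3060, 0.4790, 0.2536)
q⊗(0,ω) = (-0.3238572, -0.5662564, 0.9722172, -0.9946182)
updated quaternion q' = (0.4812, -0.5541, -0.5056, -0.4537)
p' = p + v·dt = (0.2000, -1.4500, -0.0500)
new velocity v' = (-1.9075, 0.4200, -0.5350)

p' = (0.2000, -1.4500, -0.0500)
q' = (0.4812, -0.5541, -0.5056, -0.4537)
v' = (-1.9075, 0.4200, -0.5350)
ω' = (-1.3060, 0.4790, 0.2536)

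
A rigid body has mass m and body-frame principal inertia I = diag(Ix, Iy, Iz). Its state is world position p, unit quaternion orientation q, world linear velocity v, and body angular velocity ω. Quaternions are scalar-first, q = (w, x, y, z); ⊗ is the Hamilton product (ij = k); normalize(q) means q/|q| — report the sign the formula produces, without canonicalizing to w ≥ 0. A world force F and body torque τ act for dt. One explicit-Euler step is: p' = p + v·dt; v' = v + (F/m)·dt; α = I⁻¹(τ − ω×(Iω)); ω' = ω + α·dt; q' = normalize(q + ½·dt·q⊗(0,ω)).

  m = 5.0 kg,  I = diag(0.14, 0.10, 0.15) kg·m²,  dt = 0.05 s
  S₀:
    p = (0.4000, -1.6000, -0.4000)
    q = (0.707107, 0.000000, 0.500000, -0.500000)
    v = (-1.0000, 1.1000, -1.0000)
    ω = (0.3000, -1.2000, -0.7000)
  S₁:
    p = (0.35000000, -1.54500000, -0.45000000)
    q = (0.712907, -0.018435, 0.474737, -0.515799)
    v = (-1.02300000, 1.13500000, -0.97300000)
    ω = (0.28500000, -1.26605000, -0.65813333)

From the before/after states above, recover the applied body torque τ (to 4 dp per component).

τ = (0.0000, -0.1300, 0.1400)

rate change Δω = (-0.01500000, -0.06605000, 0.04186667)
ω₀×(Iω₀) = (0.0420, 0.0021, 0.0144)
applied torque τ = (0.0000, -0.1300, 0.1400)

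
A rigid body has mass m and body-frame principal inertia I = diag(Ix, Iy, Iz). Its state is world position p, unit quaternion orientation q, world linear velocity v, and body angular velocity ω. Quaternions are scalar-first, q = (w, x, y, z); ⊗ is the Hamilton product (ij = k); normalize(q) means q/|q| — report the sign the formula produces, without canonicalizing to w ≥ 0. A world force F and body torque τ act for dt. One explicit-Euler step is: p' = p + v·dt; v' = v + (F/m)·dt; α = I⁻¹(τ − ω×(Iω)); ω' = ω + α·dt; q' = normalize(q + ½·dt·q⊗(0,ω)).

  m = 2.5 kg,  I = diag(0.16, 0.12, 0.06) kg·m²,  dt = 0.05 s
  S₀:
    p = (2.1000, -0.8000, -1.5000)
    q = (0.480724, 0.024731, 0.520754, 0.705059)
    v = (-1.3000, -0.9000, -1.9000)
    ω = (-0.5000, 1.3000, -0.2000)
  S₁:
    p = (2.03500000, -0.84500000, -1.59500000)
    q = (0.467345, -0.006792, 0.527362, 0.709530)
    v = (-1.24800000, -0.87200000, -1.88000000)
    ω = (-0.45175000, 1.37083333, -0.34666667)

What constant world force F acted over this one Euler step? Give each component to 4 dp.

velocity change Δv = (0.05200000, 0.02800000, 0.02000000)
applied force F = (2.6000, 1.4000, 1.0000)

F = (2.6000, 1.4000, 1.0000)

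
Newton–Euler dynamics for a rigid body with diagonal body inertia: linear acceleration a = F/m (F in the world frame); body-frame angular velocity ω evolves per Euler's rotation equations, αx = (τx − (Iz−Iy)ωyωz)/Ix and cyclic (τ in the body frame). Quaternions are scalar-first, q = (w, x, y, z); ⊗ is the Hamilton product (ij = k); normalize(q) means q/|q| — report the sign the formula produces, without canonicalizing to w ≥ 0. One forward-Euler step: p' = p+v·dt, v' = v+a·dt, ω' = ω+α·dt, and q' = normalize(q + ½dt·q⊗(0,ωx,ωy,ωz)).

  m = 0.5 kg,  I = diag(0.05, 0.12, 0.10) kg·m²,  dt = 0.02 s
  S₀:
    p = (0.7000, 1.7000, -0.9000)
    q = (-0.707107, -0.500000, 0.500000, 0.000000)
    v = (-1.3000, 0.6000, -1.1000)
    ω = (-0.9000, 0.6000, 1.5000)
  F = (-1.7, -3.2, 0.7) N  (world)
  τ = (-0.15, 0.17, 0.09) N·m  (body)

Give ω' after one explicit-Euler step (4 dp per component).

α = I⁻¹(τ − ω×Iω) = (-2.6400, 0.8542, 1.2780)
ω' = ω + α·dt = (-0.9528, 0.6171, 1.5256)

ω' = (-0.9528, 0.6171, 1.5256)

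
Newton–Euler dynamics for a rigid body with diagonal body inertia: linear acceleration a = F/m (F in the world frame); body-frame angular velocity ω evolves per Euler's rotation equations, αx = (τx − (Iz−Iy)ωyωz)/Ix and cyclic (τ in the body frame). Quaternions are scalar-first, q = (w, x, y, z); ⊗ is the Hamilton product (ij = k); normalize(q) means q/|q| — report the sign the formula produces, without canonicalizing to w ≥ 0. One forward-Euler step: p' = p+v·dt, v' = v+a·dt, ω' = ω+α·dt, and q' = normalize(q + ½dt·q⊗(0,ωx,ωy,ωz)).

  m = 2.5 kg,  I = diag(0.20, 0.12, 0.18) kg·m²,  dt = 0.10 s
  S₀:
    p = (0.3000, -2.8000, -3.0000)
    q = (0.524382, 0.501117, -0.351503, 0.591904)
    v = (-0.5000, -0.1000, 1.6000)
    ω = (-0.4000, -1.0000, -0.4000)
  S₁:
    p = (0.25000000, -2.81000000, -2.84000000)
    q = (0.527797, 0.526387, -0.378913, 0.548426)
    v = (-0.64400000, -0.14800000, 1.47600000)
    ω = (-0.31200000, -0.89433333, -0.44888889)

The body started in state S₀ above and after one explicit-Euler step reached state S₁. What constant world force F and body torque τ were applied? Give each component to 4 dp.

ω₁ − ω₀ = (0.08800000, 0.10566667, -0.04888889)
gyro term ω₀×Iω₀ = (0.0240, 0.0032, -0.0320)
τ = I·(Δω/dt) + ω₀×(Iω₀) = (0.2000, 0.1300, -0.1200)
Δv = v₁−v₀ = (-0.14400000, -0.04800000, -0.12400000)
F = m·Δv/dt = (-3.6000, -1.2000, -3.1000)

F = (-3.6000, -1.2000, -3.1000)
τ = (0.2000, 0.1300, -0.1200)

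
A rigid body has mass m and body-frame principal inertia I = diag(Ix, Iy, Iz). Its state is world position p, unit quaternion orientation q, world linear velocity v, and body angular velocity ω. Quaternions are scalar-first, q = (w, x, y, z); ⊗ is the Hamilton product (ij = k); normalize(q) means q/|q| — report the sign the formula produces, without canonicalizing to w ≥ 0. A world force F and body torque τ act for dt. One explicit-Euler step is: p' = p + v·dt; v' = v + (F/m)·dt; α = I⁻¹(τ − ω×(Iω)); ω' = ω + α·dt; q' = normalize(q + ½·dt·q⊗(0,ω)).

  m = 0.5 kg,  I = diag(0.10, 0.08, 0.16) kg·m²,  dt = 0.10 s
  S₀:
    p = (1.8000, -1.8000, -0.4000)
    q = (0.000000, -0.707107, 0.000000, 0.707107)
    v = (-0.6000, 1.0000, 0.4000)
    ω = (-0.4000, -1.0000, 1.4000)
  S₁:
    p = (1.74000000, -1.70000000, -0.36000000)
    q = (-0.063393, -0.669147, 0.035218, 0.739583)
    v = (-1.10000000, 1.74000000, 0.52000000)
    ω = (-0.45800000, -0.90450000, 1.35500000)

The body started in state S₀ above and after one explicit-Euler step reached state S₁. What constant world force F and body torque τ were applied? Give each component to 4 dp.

velocity change Δv = (-0.50000000, 0.74000000, 0.12000000)
applied force F = (-2.5000, 3.7000, 0.6000)
Δω = ω₁−ω₀ = (-0.05800000, 0.09550000, -0.04500000)
precession coupling = (-0.1120, 0.0336, -0.0080)
applied torque τ = (-0.1700, 0.1100, -0.0800)

F = (-2.5000, 3.7000, 0.6000)
τ = (-0.1700, 0.1100, -0.0800)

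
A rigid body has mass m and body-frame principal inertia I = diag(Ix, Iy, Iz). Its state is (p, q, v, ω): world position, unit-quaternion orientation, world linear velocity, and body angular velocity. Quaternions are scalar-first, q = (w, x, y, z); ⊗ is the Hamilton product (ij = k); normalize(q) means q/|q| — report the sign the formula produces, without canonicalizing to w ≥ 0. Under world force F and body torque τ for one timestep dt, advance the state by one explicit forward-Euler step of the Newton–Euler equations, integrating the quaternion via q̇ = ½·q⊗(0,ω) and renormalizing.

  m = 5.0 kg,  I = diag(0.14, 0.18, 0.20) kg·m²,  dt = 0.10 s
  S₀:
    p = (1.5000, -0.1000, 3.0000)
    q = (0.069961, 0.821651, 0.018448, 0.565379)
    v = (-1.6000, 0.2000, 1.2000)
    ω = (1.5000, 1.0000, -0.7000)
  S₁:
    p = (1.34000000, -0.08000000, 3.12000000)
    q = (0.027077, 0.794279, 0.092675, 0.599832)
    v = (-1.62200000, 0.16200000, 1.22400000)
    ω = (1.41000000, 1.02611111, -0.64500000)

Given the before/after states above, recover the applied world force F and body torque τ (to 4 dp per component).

F = (-1.1000, -1.9000, 1.2000)
τ = (-0.1400, 0.1100, 0.1700)

Δω = ω₁−ω₀ = (-0.09000000, 0.02611111, 0.05500000)
gyro term ω₀×Iω₀ = (-0.0140, 0.0630, 0.0600)
I·α + gyro = (-0.1400, 0.1100, 0.1700)
v₁ − v₀ = (-0.02200000, -0.03800000, 0.02400000)
applied force F = (-1.1000, -1.9000, 1.2000)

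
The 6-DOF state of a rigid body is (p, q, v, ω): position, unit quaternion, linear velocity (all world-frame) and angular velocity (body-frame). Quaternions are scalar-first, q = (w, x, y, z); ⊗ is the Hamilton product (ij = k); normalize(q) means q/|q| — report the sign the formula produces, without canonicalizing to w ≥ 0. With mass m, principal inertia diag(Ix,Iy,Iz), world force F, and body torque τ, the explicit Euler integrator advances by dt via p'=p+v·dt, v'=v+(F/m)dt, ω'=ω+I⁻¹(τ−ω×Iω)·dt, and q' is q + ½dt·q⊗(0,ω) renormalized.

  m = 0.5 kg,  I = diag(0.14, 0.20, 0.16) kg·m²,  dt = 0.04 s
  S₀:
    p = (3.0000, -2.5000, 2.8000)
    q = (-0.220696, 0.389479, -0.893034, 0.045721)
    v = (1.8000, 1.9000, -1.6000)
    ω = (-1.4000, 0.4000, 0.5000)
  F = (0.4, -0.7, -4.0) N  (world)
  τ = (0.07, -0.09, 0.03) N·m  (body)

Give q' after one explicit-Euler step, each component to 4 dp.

Hamilton product q⊗(0,ω) = (0.8796237, -0.1558310, -0.3470273, -1.2048040)
q' = normalize(q + ½dt·q⊗(0,ω)) = (-0.2030, 0.3862, -0.8995, 0.0216)

q' = (-0.2030, 0.3862, -0.8995, 0.0216)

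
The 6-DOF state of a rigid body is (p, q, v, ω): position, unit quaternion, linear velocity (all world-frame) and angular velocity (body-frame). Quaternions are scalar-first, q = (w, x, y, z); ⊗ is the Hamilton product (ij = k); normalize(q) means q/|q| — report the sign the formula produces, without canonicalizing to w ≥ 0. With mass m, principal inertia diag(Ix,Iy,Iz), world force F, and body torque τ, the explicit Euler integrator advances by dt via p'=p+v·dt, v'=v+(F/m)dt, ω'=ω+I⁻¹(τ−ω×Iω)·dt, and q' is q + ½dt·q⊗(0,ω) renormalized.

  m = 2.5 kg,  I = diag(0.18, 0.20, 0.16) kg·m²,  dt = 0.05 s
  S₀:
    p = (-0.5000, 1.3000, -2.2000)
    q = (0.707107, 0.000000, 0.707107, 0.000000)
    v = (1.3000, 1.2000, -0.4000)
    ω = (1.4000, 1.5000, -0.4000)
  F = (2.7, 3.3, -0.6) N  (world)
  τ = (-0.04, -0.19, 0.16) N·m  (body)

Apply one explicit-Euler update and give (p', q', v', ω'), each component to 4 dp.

ω×(Iω) gyroscopic = (0.0240, -0.0112, 0.0420)
(τ − ω×Iω)/I = (-0.3556, -0.8940, 0.7375)
ω + α·dt = (1.3822, 1.4553, -0.3631)
q⊗(0,ω) = (-1.0606605, 0.7071070, 1.0606605, -1.2727926)
q' = normalize(q + ½dt·q⊗(0,ω)) = (0.6797, 0.0177, 0.7326, -0.0318)
a = F/m = (1.0800, 1.3200, -0.2400)
p' = p + v·dt = (-0.4350, 1.3600, -2.2200)
new velocity v' = (1.3540, 1.2660, -0.4120)

p' = (-0.4350, 1.3600, -2.2200)
q' = (0.6797, 0.0177, 0.7326, -0.0318)
v' = (1.3540, 1.2660, -0.4120)
ω' = (1.3822, 1.4553, -0.3631)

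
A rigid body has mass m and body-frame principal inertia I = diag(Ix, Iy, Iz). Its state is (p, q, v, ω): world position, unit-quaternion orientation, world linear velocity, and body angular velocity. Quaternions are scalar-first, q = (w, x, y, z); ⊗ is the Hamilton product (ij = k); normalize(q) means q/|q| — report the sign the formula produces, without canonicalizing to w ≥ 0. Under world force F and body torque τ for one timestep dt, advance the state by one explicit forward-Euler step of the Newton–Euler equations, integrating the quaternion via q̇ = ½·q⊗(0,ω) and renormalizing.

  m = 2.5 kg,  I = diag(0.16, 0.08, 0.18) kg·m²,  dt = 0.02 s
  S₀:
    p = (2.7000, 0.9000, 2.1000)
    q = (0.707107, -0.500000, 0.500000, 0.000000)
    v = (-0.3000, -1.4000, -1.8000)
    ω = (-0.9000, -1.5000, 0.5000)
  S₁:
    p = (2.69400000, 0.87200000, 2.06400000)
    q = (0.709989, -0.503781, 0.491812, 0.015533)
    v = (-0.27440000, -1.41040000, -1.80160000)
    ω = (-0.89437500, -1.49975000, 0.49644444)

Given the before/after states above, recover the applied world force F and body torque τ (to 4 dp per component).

Δω = ω₁−ω₀ = (0.00562500, 0.00025000, -0.00355556)
ω₀×(Iω₀) = (-0.0750, 0.0090, -0.1080)
applied torque τ = (-0.0300, 0.0100, -0.1400)
Δv = v₁−v₀ = (0.02560000, -0.01040000, -0.00160000)
F = m·Δv/dt = (3.2000, -1.3000, -0.2000)

F = (3.2000, -1.3000, -0.2000)
τ = (-0.0300, 0.0100, -0.1400)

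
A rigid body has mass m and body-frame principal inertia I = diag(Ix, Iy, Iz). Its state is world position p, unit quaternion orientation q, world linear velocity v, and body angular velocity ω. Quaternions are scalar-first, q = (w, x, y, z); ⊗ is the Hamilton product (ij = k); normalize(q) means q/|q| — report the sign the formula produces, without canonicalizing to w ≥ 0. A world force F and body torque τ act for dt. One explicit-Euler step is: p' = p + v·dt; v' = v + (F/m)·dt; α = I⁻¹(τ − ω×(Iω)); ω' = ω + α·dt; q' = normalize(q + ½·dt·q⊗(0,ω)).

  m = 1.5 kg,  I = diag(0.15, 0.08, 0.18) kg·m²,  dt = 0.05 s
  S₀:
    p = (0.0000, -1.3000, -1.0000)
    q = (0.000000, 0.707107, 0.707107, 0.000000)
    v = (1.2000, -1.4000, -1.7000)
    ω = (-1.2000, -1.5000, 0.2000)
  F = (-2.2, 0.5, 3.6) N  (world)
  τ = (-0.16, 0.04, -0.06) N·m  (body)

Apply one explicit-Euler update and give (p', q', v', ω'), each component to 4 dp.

p' = (0.0600, -1.3700, -1.0850)
q' = (0.0477, 0.7098, 0.7028, -0.0053)
v' = (1.1267, -1.3833, -1.5800)
ω' = (-1.2433, -1.4795, 0.2183)

ω×(Iω) gyroscopic = (-0.0300, 0.0072, -0.1260)
angular accel α = (-0.8667, 0.4100, 0.3667)
ω + α·dt = (-1.2433, -1.4795, 0.2183)
q⊗(0,ω) = (1.9091889, 0.1414214, -0.1414214, -0.2121321)
q' = normalize(q + ½dt·q⊗(0,ω)) = (0.0477, 0.7098, 0.7028, -0.0053)
a = F/m = (-1.4667, 0.3333, 2.4000)
p + v·dt = (0.0600, -1.3700, -1.0850)
v' = v + a·dt = (1.1267, -1.3833, -1.5800)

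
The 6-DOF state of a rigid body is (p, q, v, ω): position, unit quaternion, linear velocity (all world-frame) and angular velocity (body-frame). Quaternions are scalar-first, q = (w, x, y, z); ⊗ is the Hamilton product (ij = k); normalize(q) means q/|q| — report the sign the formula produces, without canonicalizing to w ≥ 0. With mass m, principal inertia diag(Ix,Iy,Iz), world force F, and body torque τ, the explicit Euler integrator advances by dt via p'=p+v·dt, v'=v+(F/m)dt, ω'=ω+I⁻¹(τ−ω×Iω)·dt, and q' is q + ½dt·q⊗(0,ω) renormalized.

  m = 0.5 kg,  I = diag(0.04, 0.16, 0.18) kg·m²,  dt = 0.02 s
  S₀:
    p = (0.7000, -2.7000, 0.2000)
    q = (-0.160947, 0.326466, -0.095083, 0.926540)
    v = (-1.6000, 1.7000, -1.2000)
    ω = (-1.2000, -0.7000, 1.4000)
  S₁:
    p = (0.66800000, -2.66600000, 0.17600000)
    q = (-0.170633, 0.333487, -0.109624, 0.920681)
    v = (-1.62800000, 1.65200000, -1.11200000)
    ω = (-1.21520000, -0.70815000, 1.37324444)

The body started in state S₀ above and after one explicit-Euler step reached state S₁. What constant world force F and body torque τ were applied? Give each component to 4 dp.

velocity change Δv = (-0.02800000, -0.04800000, 0.08800000)
m·(v₁−v₀)/dt = (-0.7000, -1.2000, 2.2000)
ω₁ − ω₀ = (-0.01520000, -0.00815000, -0.02675556)
τ = I·(Δω/dt) + ω₀×(Iω₀) = (-0.0500, 0.1700, -0.1400)

F = (-0.7000, -1.2000, 2.2000)
τ = (-0.0500, 0.1700, -0.1400)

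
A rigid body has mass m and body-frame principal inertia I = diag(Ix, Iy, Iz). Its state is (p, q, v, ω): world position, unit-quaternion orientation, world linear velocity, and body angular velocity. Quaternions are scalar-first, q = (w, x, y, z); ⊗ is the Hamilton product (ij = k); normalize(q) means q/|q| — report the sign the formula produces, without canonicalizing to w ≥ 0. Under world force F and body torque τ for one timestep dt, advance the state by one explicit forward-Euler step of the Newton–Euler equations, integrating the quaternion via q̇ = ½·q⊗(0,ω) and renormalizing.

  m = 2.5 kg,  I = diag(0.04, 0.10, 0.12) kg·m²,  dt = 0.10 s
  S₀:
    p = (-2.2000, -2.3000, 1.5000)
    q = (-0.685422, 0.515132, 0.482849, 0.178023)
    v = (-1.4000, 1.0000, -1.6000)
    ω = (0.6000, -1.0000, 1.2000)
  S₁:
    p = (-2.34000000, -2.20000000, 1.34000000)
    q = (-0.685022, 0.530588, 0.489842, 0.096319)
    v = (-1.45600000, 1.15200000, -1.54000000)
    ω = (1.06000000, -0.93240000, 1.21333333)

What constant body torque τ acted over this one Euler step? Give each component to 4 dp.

τ = (0.1600, 0.0100, -0.0200)

rate change Δω = (0.46000000, 0.06760000, 0.01333333)
gyro term ω₀×Iω₀ = (-0.0240, -0.0576, -0.0360)
I·α + gyro = (0.1600, 0.0100, -0.0200)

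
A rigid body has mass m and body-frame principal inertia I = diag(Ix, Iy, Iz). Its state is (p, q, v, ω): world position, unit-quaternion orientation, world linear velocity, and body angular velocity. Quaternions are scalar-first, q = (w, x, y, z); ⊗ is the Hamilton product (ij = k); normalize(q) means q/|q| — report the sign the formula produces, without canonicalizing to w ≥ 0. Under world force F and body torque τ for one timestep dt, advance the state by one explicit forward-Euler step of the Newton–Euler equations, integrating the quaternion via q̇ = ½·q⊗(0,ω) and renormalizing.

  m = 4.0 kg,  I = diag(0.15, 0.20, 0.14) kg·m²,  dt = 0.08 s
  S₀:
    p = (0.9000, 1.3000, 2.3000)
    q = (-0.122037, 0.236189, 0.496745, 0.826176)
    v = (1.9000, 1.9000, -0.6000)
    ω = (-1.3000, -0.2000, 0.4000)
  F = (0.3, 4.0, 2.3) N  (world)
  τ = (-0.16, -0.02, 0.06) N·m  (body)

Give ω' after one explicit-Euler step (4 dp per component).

ω×(Iω) gyroscopic = (0.0048, -0.0052, 0.0130)
angular accel α = (-1.0987, -0.0740, 0.3357)
ω' = ω + α·dt = (-1.3879, -0.2059, 0.4269)

ω' = (-1.3879, -0.2059, 0.4269)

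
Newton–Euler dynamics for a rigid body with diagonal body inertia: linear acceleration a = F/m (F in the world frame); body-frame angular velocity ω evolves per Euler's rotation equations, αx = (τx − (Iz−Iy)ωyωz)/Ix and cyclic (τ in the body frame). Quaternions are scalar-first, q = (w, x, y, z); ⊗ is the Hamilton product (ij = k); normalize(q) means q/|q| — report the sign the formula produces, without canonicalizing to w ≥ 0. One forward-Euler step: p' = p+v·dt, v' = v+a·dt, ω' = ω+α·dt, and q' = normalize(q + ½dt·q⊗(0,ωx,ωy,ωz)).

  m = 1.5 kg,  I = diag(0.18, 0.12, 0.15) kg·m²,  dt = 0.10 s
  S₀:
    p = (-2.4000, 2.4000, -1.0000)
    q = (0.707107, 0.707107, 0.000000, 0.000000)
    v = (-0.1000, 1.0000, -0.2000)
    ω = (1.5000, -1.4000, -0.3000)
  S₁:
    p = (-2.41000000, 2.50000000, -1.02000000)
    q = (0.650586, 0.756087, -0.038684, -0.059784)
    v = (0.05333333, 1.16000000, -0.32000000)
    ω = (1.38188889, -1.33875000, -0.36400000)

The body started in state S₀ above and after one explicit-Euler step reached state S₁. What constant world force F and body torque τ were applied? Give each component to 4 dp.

velocity change Δv = (0.15333333, 0.16000000, -0.12000000)
m·(v₁−v₀)/dt = (2.3000, 2.4000, -1.8000)
ω₁ − ω₀ = (-0.11811111, 0.06125000, -0.06400000)
I·α + gyro = (-0.2000, 0.0600, 0.0300)

F = (2.3000, 2.4000, -1.8000)
τ = (-0.2000, 0.0600, 0.0300)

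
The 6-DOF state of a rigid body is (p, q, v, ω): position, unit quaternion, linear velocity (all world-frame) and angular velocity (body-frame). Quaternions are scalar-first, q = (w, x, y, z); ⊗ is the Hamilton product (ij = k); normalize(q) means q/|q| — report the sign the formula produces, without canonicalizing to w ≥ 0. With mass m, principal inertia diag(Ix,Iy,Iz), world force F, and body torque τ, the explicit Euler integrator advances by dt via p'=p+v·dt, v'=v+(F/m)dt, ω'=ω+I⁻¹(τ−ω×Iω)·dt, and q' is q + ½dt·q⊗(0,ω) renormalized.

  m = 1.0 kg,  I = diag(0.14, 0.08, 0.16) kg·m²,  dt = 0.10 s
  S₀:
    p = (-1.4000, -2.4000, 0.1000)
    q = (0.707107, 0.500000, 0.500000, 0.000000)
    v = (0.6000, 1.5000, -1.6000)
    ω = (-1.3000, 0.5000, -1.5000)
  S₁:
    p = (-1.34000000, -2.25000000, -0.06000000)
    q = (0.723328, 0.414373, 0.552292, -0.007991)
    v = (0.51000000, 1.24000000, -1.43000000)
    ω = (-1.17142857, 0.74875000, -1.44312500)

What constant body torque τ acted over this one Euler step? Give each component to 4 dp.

rate change Δω = (0.12857143, 0.24875000, 0.05687500)
precession coupling = (-0.0600, -0.0390, 0.0390)
τ = I·(Δω/dt) + ω₀×(Iω₀) = (0.1200, 0.1600, 0.1300)

τ = (0.1200, 0.1600, 0.1300)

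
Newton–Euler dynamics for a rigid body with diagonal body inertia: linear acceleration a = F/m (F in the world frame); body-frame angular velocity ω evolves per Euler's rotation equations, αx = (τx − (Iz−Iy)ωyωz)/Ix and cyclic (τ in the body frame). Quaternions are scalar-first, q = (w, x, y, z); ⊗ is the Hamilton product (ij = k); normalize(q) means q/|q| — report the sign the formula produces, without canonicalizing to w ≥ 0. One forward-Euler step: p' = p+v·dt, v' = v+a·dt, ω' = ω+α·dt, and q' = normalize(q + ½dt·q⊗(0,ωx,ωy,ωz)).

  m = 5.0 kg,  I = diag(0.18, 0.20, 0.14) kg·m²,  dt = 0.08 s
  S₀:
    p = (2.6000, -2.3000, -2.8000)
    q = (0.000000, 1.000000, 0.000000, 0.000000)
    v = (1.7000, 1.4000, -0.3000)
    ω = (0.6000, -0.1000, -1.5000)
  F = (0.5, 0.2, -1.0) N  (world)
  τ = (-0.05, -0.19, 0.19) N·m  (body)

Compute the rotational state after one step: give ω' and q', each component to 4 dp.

ω×(Iω) gyroscopic = (-0.0090, -0.0360, -0.0012)
(τ − ω×Iω)/I = (-0.2278, -0.7700, 1.3657)
new body rate ω' = (0.5818, -0.1616, -1.3907)
q⊗(0,ω) = (-0.6000000, 0.0000000, 1.5000000, -0.1000000)
q + ½dt·q⊗(0,ω), renormalized = (-0.0239, 0.9979, 0.0599, -0.0040)

ω' = (0.5818, -0.1616, -1.3907)
q' = (-0.0239, 0.9979, 0.0599, -0.0040)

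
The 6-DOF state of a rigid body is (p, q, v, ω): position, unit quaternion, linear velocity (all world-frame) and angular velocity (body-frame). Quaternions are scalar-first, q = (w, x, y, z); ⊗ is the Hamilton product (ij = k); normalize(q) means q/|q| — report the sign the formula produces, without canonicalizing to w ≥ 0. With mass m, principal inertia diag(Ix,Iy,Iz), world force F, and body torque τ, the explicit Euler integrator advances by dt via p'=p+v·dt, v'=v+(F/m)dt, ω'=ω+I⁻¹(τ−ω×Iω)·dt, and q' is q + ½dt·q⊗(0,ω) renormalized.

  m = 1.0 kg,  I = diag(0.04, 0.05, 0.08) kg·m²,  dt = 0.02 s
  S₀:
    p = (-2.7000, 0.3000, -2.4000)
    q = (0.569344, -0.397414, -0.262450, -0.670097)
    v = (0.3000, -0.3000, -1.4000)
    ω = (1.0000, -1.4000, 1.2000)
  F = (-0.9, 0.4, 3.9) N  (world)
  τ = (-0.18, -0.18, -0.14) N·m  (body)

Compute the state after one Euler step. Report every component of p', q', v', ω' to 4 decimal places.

p' = (-2.6940, 0.2940, -2.4280)
q' = (0.5776, -0.4042, -0.2723, -0.6549)
v' = (0.2820, -0.2920, -1.3220)
ω' = (0.9352, -1.4528, 1.1685)

α = I⁻¹(τ − ω×Iω) = (-3.2400, -2.6400, -1.5750)
ω + α·dt = (0.9352, -1.4528, 1.1685)
q⊗(0,ω) = (0.8341004, -0.6837318, -0.9902818, 1.5020424)
q + ½dt·q⊗(0,ω), renormalized = (0.5776, -0.4042, -0.2723, -0.6549)
linear accel F/m = (-0.9000, 0.4000, 3.9000)
new position p' = (-2.6940, 0.2940, -2.4280)
v' = v + a·dt = (0.2820, -0.2920, -1.3220)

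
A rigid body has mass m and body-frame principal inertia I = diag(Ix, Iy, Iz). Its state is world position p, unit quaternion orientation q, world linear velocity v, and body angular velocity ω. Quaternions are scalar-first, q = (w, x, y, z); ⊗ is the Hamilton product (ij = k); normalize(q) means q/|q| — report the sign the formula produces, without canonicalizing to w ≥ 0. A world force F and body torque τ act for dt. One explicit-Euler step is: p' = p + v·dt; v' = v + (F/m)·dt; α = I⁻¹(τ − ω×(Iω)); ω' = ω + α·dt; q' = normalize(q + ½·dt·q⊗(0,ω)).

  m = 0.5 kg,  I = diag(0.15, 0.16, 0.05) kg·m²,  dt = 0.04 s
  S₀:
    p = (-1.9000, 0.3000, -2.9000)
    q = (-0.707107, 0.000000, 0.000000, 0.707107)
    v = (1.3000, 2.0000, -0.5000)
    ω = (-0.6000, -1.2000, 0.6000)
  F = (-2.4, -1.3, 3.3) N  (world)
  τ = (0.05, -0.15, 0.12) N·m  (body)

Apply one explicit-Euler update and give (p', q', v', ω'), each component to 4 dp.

angular accel α = (-0.1947, -0.7125, 2.2560)
ω + α·dt = (-0.6078, -1.2285, 0.6902)
q⊗(0,ω) = (-0.4242642, 1.2727926, 0.4242642, -0.4242642)
q + ½dt·q⊗(0,ω), renormalized = (-0.7153, 0.0254, 0.0085, 0.6983)
a = (-4.8000, -2.6000, 6.6000)
p' = p + v·dt = (-1.8480, 0.3800, -2.9200)
v + (F/m)dt = (1.1080, 1.8960, -0.2360)

p' = (-1.8480, 0.3800, -2.9200)
q' = (-0.7153, 0.0254, 0.0085, 0.6983)
v' = (1.1080, 1.8960, -0.2360)
ω' = (-0.6078, -1.2285, 0.6902)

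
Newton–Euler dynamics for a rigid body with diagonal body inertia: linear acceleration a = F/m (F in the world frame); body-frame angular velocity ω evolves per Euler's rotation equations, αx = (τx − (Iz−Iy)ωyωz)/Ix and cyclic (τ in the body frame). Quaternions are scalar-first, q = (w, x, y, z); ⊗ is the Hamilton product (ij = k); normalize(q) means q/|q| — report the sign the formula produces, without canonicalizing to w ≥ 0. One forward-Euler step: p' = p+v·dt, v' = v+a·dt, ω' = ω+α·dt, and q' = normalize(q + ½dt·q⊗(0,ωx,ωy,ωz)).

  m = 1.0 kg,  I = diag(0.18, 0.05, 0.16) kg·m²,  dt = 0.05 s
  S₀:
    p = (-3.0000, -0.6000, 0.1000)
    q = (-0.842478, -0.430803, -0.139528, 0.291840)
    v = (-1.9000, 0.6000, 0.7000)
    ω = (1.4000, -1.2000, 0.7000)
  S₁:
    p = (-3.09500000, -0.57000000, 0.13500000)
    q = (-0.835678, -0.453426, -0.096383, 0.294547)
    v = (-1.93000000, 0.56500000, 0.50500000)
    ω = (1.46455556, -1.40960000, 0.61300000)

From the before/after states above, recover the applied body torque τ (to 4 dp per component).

Δω = ω₁−ω₀ = (0.06455556, -0.20960000, -0.08700000)
gyro term ω₀×Iω₀ = (-0.0924, 0.0196, 0.2184)
applied torque τ = (0.1400, -0.1900, -0.0600)

τ = (0.1400, -0.1900, -0.0600)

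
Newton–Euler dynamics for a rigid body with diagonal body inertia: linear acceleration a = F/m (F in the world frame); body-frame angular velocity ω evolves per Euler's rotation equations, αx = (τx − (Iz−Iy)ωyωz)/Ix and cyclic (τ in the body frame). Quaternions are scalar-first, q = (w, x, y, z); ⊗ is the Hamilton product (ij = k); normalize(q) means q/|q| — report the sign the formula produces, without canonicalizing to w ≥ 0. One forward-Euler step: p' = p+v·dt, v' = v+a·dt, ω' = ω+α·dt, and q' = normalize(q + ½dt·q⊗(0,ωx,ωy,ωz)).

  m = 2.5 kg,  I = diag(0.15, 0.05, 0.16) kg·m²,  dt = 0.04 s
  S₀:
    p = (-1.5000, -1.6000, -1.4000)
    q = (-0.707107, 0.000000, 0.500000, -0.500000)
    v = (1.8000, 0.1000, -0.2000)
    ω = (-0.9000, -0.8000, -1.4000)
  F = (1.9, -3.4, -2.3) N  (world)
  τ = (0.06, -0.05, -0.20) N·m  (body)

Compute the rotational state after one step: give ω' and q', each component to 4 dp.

(τ − ω×Iω)/I = (-0.4213, -0.7480, -0.8000)
new body rate ω' = (-0.9169, -0.8299, -1.4320)
q⊗(0,ω) = (-0.3000000, -0.4636037, 1.0156856, 1.4399498)
q + ½dt·q⊗(0,ω), renormalized = (-0.7126, -0.0093, 0.5200, -0.4709)

ω' = (-0.9169, -0.8299, -1.4320)
q' = (-0.7126, -0.0093, 0.5200, -0.4709)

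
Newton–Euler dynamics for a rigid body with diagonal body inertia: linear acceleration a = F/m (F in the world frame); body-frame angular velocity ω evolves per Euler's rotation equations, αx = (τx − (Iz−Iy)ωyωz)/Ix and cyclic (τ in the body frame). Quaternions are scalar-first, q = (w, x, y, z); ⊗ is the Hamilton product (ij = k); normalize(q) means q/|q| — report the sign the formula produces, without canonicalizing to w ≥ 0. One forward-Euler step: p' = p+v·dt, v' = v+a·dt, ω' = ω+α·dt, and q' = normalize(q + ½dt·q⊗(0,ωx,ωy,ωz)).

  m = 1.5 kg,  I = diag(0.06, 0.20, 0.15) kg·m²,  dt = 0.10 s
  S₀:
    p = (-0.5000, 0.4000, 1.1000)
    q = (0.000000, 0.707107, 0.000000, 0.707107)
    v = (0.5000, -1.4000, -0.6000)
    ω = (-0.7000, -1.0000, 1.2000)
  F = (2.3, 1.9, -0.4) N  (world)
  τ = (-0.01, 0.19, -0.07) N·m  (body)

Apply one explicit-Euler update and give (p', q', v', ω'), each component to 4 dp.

p' = (-0.4500, 0.2600, 1.0400)
q' = (-0.0176, 0.7398, -0.0669, 0.6693)
v' = (0.6533, -1.2733, -0.6267)
ω' = (-0.8167, -0.9428, 1.0880)

new position p' = (-0.4500, 0.2600, 1.0400)
new velocity v' = (0.6533, -1.2733, -0.6267)
precession coupling ω×(Iω) = (0.0600, 0.0756, 0.0980)
angular accel α = (-1.1667, 0.5720, -1.1200)
ω + α·dt = (-0.8167, -0.9428, 1.0880)
2q̇ = q⊗(0,ω) = (-0.3535535, 0.7071070, -1.3435033, -0.7071070)
q + ½dt·q⊗(0,ω), renormalized = (-0.0176, 0.7398, -0.0669, 0.6693)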